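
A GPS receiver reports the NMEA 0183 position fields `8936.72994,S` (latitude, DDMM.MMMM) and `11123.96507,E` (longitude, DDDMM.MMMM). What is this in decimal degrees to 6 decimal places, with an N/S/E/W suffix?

Lat: degrees = first 2 digits = 89, minutes = 36.72994; 89 + 36.72994/60 = 89.6121657
λ: split at 3 digits → 111° and 23.96507′; 111 + 23.96507/60 = 111.3994178

89.612166° S, 111.399418° E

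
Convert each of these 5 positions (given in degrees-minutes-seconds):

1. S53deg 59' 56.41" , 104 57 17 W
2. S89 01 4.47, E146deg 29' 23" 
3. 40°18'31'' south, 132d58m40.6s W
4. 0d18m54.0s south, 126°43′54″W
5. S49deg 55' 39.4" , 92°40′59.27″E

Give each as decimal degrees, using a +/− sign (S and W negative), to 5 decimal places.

1. -53.99900, -104.95472
2. -89.01791, 146.48972
3. -40.30861, -132.97794
4. -0.31500, -126.73167
5. -49.92761, 92.68313

Point 1:
  φ: 53 + 59/60 + 56.41/3600 = 53.999003
  S → negative
  λ: 104° + 57/60 + 17/3600 = 104 + 0.950000 + 0.004722 = 104.954722
  W → negative
Point 2:
  Lat: 89 + 1/60 + 4.47/3600 = 89.017908
  S → negative
  Lon: 29′ + 23″ = 29.38333′; 146 + 29.38333/60 = 146.489722
  E → positive
Point 3:
  φ: 40 + 18/60 + 31/3600 = 40.308611
  hemisphere S, so the sign is −
  Longitude: 58′ + 40.6″ = 58.67667′; 132 + 58.67667/60 = 132.977944
  W ⇒ negate
Point 4:
  φ: 0° + 18/60 + 54/3600 = 0 + 0.300000 + 0.015000 = 0.315000
  S ⇒ negate
  λ: 43′ + 54″ = 43.90000′; 126 + 43.90000/60 = 126.731667
  W → negative
Point 5:
  Latitude: 55′ + 39.4″ = 55.65667′; 49 + 55.65667/60 = 49.927611
  hemisphere S, so the sign is −
  Lon: 40′ + 59.27″ = 40.98783′; 92 + 40.98783/60 = 92.683131
  E ⇒ keep positive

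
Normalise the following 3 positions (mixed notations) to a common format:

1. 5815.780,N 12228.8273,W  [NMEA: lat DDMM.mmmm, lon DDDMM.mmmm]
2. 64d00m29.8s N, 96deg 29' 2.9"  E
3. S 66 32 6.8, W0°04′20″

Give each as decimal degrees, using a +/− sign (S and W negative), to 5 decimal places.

1. 58.26300, -122.48046
2. 64.00828, 96.48414
3. -66.53522, -0.07222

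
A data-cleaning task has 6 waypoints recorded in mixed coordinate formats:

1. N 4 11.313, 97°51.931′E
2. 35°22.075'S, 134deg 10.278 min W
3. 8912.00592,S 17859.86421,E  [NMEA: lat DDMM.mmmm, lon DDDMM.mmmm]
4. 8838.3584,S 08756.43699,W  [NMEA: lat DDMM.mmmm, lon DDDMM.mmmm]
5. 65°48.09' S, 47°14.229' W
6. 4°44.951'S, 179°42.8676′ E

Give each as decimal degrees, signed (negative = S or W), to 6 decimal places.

1. 4.188550, 97.865517
2. -35.367917, -134.171300
3. -89.200099, 178.997737
4. -88.639307, -87.940617
5. -65.801500, -47.237150
6. -4.749183, 179.714460

Point 1:
  Lat: 11.313′ = 0.188550°; total 4.1885500
  N ⇒ keep positive
  Longitude: 97 + 51.931/60 = 97.8655167
  E → positive
Point 2:
  Latitude: 22.075′ = 0.367917°; total 35.3679167
  hemisphere S, so the sign is −
  Lon: 134 + 10.278/60 = 134.1713000
  W → negative
Point 3:
  Lat: split at 2 digits → 89° and 12.00592′; 89 + 12.00592/60 = 89.2000987
  hemisphere S, so the sign is −
  λ: degrees = first 3 digits = 178, minutes = 59.86421; 178 + 59.86421/60 = 178.9977368
  E → positive
Point 4:
  Lat: degrees = first 2 digits = 88, minutes = 38.3584; 88 + 38.3584/60 = 88.6393067
  hemisphere S, so the sign is −
  λ: split at 3 digits → 087° and 56.43699′; 87 + 56.43699/60 = 87.9406165
  hemisphere W, so the sign is −
Point 5:
  Lat: 65 + 48.09/60 = 65.8015000
  S ⇒ negate
  λ: 47 + 14.229/60 = 47.2371500
  hemisphere W, so the sign is −
Point 6:
  φ: 44.951′ = 0.749183°; total 4.7491833
  S ⇒ negate
  Lon: 42.8676′ = 0.714460°; total 179.7144600
  E ⇒ keep positive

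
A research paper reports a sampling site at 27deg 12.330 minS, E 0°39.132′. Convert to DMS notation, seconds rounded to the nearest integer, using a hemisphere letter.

27°12′20″ S, 0°39′8″ E

Latitude: fractional minutes 0.33000 × 60 = 19.80″
Lon: 39.13200′ → 39′ and 0.13200 × 60 = 7.92″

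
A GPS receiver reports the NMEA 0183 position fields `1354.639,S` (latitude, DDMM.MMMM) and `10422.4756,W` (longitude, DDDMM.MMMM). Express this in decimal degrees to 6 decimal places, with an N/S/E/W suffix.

Lat: split at 2 digits → 13° and 54.639′; 13 + 54.639/60 = 13.9106500
λ: split at 3 digits → 104° and 22.4756′; 104 + 22.4756/60 = 104.3745933

13.910650° S, 104.374593° W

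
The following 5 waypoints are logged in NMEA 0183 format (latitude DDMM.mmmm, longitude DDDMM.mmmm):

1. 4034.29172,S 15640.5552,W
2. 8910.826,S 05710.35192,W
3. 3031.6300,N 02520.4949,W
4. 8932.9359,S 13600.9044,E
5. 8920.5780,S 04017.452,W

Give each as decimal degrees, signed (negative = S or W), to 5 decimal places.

Point 1:
  Latitude: degrees = first 2 digits = 40, minutes = 34.29172; 40 + 34.29172/60 = 40.571529
  S → negative
  λ: split at 3 digits → 156° and 40.5552′; 156 + 40.5552/60 = 156.675920
  hemisphere W, so the sign is −
Point 2:
  φ: degrees = first 2 digits = 89, minutes = 10.826; 89 + 10.826/60 = 89.180433
  S ⇒ negate
  Lon: degrees = first 3 digits = 57, minutes = 10.35192; 57 + 10.35192/60 = 57.172532
  W ⇒ negate
Point 3:
  Lat: split at 2 digits → 30° and 31.63′; 30 + 31.63/60 = 30.527167
  N → positive
  Lon: split at 3 digits → 025° and 20.4949′; 25 + 20.4949/60 = 25.341582
  W ⇒ negate
Point 4:
  Lat: degrees = first 2 digits = 89, minutes = 32.9359; 89 + 32.9359/60 = 89.548932
  S ⇒ negate
  Longitude: split at 3 digits → 136° and 0.9044′; 136 + 0.9044/60 = 136.015073
  E → positive
Point 5:
  Lat: degrees = first 2 digits = 89, minutes = 20.578; 89 + 20.578/60 = 89.342967
  hemisphere S, so the sign is −
  Lon: degrees = first 3 digits = 40, minutes = 17.452; 40 + 17.452/60 = 40.290867
  W → negative

1. -40.57153, -156.67592
2. -89.18043, -57.17253
3. 30.52717, -25.34158
4. -89.54893, 136.01507
5. -89.34297, -40.29087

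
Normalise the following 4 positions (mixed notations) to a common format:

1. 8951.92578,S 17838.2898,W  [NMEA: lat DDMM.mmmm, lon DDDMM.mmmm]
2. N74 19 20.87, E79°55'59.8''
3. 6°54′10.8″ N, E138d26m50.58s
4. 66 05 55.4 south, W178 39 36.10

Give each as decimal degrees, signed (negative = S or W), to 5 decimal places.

Point 1:
  Latitude: degrees = first 2 digits = 89, minutes = 51.92578; 89 + 51.92578/60 = 89.865430
  S → negative
  λ: degrees = first 3 digits = 178, minutes = 38.2898; 178 + 38.2898/60 = 178.638163
  hemisphere W, so the sign is −
Point 2:
  Lat: 74 + 19/60 + 20.87/3600 = 74.322464
  N ⇒ keep positive
  Longitude: 79° + 55/60 + 59.8/3600 = 79 + 0.916667 + 0.016611 = 79.933278
  E ⇒ keep positive
Point 3:
  Lat: 6 + 54/60 + 10.8/3600 = 6.903000
  N → positive
  Lon: 26′ + 50.58″ = 26.84300′; 138 + 26.84300/60 = 138.447383
  E → positive
Point 4:
  Lat: 5′ + 55.4″ = 5.92333′; 66 + 5.92333/60 = 66.098722
  hemisphere S, so the sign is −
  Lon: 178° + 39/60 + 36.1/3600 = 178 + 0.650000 + 0.010028 = 178.660028
  W ⇒ negate

1. -89.86543, -178.63816
2. 74.32246, 79.93328
3. 6.90300, 138.44738
4. -66.09872, -178.66003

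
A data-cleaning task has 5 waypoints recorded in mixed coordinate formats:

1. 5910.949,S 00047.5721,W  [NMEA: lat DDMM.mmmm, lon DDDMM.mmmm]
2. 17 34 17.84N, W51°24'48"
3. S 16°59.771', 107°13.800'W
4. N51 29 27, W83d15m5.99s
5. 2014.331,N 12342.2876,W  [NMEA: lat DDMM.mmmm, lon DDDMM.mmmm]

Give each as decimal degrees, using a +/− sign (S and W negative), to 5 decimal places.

1. -59.18248, -0.79287
2. 17.57162, -51.41333
3. -16.99618, -107.23000
4. 51.49083, -83.25166
5. 20.23885, -123.70479

Point 1:
  φ: degrees = first 2 digits = 59, minutes = 10.949; 59 + 10.949/60 = 59.182483
  S → negative
  λ: split at 3 digits → 000° and 47.5721′; 0 + 47.5721/60 = 0.792868
  W ⇒ negate
Point 2:
  Lat: 34′ + 17.84″ = 34.29733′; 17 + 34.29733/60 = 17.571622
  N → positive
  Longitude: 51 + 24/60 + 48/3600 = 51.413333
  hemisphere W, so the sign is −
Point 3:
  φ: 59.771′ = 0.996183°; total 16.996183
  hemisphere S, so the sign is −
  Lon: 13.8′ = 0.230000°; total 107.230000
  hemisphere W, so the sign is −
Point 4:
  Latitude: 51° + 29/60 + 27/3600 = 51 + 0.483333 + 0.007500 = 51.490833
  N → positive
  Longitude: 15′ + 5.99″ = 15.09983′; 83 + 15.09983/60 = 83.251664
  W → negative
Point 5:
  Latitude: degrees = first 2 digits = 20, minutes = 14.331; 20 + 14.331/60 = 20.238850
  N ⇒ keep positive
  λ: degrees = first 3 digits = 123, minutes = 42.2876; 123 + 42.2876/60 = 123.704793
  W ⇒ negate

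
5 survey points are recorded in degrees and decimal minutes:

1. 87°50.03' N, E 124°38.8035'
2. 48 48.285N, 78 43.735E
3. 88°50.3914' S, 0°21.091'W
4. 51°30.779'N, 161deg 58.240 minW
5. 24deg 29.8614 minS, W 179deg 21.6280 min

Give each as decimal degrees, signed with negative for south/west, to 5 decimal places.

1. 87.83383, 124.64673
2. 48.80475, 78.72892
3. -88.83986, -0.35152
4. 51.51298, -161.97067
5. -24.49769, -179.36047

Point 1:
  Latitude: 50.03′ = 0.833833°; total 87.833833
  N → positive
  λ: 124 + 38.8035/60 = 124.646725
  E ⇒ keep positive
Point 2:
  Latitude: 48 + 48.285/60 = 48.804750
  N ⇒ keep positive
  Longitude: 43.735′ = 0.728917°; total 78.728917
  E ⇒ keep positive
Point 3:
  Lat: 50.3914′ = 0.839857°; total 88.839857
  S → negative
  Lon: 21.091′ = 0.351517°; total 0.351517
  W ⇒ negate
Point 4:
  φ: 30.779′ = 0.512983°; total 51.512983
  N → positive
  Longitude: 58.24′ = 0.970667°; total 161.970667
  W ⇒ negate
Point 5:
  φ: 24 + 29.8614/60 = 24.497690
  hemisphere S, so the sign is −
  Longitude: 179 + 21.628/60 = 179.360467
  W ⇒ negate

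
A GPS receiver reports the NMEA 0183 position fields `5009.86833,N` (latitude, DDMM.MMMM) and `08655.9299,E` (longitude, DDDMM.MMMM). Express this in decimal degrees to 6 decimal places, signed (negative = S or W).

Lat: split at 2 digits → 50° and 9.86833′; 50 + 9.86833/60 = 50.1644722
N → positive
Longitude: split at 3 digits → 086° and 55.9299′; 86 + 55.9299/60 = 86.9321650
E → positive

50.164472, 86.932165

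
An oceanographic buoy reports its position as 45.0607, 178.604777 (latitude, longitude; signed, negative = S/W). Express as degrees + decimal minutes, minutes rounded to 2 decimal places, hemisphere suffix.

45° 3.64′ N, 178° 36.29′ E

Lat: minutes = (45.060700 − 45) × 60 = 3.6420
Longitude: fractional part 0.604777 → 36.2866 minutes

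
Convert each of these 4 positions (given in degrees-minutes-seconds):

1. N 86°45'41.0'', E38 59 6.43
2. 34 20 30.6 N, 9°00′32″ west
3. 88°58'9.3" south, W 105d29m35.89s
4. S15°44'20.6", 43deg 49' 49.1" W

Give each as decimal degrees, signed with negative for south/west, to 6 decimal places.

1. 86.761389, 38.985119
2. 34.341833, -9.008889
3. -88.969250, -105.493303
4. -15.739056, -43.830306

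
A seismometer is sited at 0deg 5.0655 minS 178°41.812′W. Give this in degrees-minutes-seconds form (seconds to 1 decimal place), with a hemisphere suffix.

φ: fractional minutes 0.06550 × 60 = 3.930″
Longitude: 41.81200′ → 41′ and 0.81200 × 60 = 48.720″

0°05′3.9″ S, 178°41′48.7″ W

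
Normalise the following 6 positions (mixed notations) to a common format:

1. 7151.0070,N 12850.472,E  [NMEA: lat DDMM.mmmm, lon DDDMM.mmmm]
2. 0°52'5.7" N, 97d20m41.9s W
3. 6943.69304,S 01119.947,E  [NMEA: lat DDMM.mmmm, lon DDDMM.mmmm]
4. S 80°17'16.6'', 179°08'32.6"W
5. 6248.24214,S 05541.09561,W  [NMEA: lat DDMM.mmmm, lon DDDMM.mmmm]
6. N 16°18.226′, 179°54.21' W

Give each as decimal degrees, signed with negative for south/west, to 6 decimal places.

Point 1:
  Lat: degrees = first 2 digits = 71, minutes = 51.007; 71 + 51.007/60 = 71.8501167
  N → positive
  Lon: degrees = first 3 digits = 128, minutes = 50.472; 128 + 50.472/60 = 128.8412000
  E ⇒ keep positive
Point 2:
  Latitude: 0° + 52/60 + 5.7/3600 = 0 + 0.866667 + 0.001583 = 0.8682500
  N ⇒ keep positive
  Longitude: 97 + 20/60 + 41.9/3600 = 97.3449722
  W → negative
Point 3:
  φ: degrees = first 2 digits = 69, minutes = 43.69304; 69 + 43.69304/60 = 69.7282173
  S ⇒ negate
  Lon: split at 3 digits → 011° and 19.947′; 11 + 19.947/60 = 11.3324500
  E ⇒ keep positive
Point 4:
  φ: 17′ + 16.6″ = 17.27667′; 80 + 17.27667/60 = 80.2879444
  S ⇒ negate
  λ: 179° + 8/60 + 32.6/3600 = 179 + 0.133333 + 0.009056 = 179.1423889
  W ⇒ negate
Point 5:
  Latitude: degrees = first 2 digits = 62, minutes = 48.24214; 62 + 48.24214/60 = 62.8040357
  S → negative
  Lon: split at 3 digits → 055° and 41.09561′; 55 + 41.09561/60 = 55.6849268
  hemisphere W, so the sign is −
Point 6:
  φ: 16 + 18.226/60 = 16.3037667
  N ⇒ keep positive
  Longitude: 54.21′ = 0.903500°; total 179.9035000
  W → negative

1. 71.850117, 128.841200
2. 0.868250, -97.344972
3. -69.728217, 11.332450
4. -80.287944, -179.142389
5. -62.804036, -55.684927
6. 16.303767, -179.903500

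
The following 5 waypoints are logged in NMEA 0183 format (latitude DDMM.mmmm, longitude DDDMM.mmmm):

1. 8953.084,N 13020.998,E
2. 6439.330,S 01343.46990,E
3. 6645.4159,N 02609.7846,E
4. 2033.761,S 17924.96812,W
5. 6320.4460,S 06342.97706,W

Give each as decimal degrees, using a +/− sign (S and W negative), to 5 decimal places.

Point 1:
  Lat: split at 2 digits → 89° and 53.084′; 89 + 53.084/60 = 89.884733
  N → positive
  Longitude: degrees = first 3 digits = 130, minutes = 20.998; 130 + 20.998/60 = 130.349967
  E ⇒ keep positive
Point 2:
  Latitude: split at 2 digits → 64° and 39.33′; 64 + 39.33/60 = 64.655500
  S ⇒ negate
  Lon: split at 3 digits → 013° and 43.4699′; 13 + 43.4699/60 = 13.724498
  E ⇒ keep positive
Point 3:
  Latitude: split at 2 digits → 66° and 45.4159′; 66 + 45.4159/60 = 66.756932
  N → positive
  Longitude: degrees = first 3 digits = 26, minutes = 9.7846; 26 + 9.7846/60 = 26.163077
  E ⇒ keep positive
Point 4:
  Lat: degrees = first 2 digits = 20, minutes = 33.761; 20 + 33.761/60 = 20.562683
  hemisphere S, so the sign is −
  λ: split at 3 digits → 179° and 24.96812′; 179 + 24.96812/60 = 179.416135
  W → negative
Point 5:
  φ: degrees = first 2 digits = 63, minutes = 20.446; 63 + 20.446/60 = 63.340767
  S → negative
  Longitude: split at 3 digits → 063° and 42.97706′; 63 + 42.97706/60 = 63.716284
  hemisphere W, so the sign is −

1. 89.88473, 130.34997
2. -64.65550, 13.72450
3. 66.75693, 26.16308
4. -20.56268, -179.41614
5. -63.34077, -63.71628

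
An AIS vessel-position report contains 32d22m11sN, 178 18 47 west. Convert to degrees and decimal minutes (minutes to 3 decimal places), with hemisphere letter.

32° 22.183′ N, 178° 18.783′ W

Lat: seconds/60 = 0.18333; minutes = 22 + 0.18333 = 22.18333
λ: seconds/60 = 0.78333; minutes = 18 + 0.78333 = 18.78333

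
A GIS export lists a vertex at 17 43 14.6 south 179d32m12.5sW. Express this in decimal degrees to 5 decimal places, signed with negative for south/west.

-17.72072, -179.53681

φ: 17° + 43/60 + 14.6/3600 = 17 + 0.716667 + 0.004056 = 17.720722
hemisphere S, so the sign is −
Lon: 179 + 32/60 + 12.5/3600 = 179.536806
W → negative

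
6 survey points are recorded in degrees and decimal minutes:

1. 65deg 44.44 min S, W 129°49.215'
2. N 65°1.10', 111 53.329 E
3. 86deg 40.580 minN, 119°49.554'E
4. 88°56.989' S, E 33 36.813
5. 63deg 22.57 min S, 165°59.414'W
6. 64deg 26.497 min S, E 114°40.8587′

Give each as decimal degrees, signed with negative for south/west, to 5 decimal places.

1. -65.74067, -129.82025
2. 65.01833, 111.88882
3. 86.67633, 119.82590
4. -88.94982, 33.61355
5. -63.37617, -165.99023
6. -64.44162, 114.68098

Point 1:
  Lat: 44.44′ = 0.740667°; total 65.740667
  S ⇒ negate
  Lon: 49.215′ = 0.820250°; total 129.820250
  hemisphere W, so the sign is −
Point 2:
  Lat: 65 + 1.1/60 = 65.018333
  N ⇒ keep positive
  Longitude: 111 + 53.329/60 = 111.888817
  E → positive
Point 3:
  Lat: 86 + 40.58/60 = 86.676333
  N → positive
  Lon: 119 + 49.554/60 = 119.825900
  E → positive
Point 4:
  Lat: 56.989′ = 0.949817°; total 88.949817
  S ⇒ negate
  Lon: 33 + 36.813/60 = 33.613550
  E ⇒ keep positive
Point 5:
  φ: 22.57′ = 0.376167°; total 63.376167
  hemisphere S, so the sign is −
  Lon: 59.414′ = 0.990233°; total 165.990233
  W → negative
Point 6:
  Latitude: 64 + 26.497/60 = 64.441617
  S → negative
  λ: 114 + 40.8587/60 = 114.680978
  E ⇒ keep positive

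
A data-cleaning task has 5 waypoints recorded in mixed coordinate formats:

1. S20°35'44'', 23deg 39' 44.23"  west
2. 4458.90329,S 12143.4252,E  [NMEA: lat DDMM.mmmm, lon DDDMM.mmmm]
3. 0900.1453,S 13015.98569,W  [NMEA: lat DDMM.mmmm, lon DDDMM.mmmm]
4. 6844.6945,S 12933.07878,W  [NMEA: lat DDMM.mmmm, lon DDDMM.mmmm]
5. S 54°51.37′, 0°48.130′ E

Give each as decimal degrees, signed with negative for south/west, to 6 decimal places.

Point 1:
  Latitude: 35′ + 44″ = 35.73333′; 20 + 35.73333/60 = 20.5955556
  S ⇒ negate
  λ: 23 + 39/60 + 44.23/3600 = 23.6622861
  W ⇒ negate
Point 2:
  φ: split at 2 digits → 44° and 58.90329′; 44 + 58.90329/60 = 44.9817215
  S → negative
  λ: degrees = first 3 digits = 121, minutes = 43.4252; 121 + 43.4252/60 = 121.7237533
  E ⇒ keep positive
Point 3:
  Latitude: degrees = first 2 digits = 9, minutes = 0.1453; 9 + 0.1453/60 = 9.0024217
  S ⇒ negate
  Longitude: degrees = first 3 digits = 130, minutes = 15.98569; 130 + 15.98569/60 = 130.2664282
  W ⇒ negate
Point 4:
  Latitude: degrees = first 2 digits = 68, minutes = 44.6945; 68 + 44.6945/60 = 68.7449083
  hemisphere S, so the sign is −
  λ: split at 3 digits → 129° and 33.07878′; 129 + 33.07878/60 = 129.5513130
  W ⇒ negate
Point 5:
  Lat: 54 + 51.37/60 = 54.8561667
  S ⇒ negate
  Longitude: 0 + 48.13/60 = 0.8021667
  E → positive

1. -20.595556, -23.662286
2. -44.981722, 121.723753
3. -9.002422, -130.266428
4. -68.744908, -129.551313
5. -54.856167, 0.802167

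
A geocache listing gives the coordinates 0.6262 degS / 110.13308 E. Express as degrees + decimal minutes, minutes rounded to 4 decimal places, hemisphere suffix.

0° 37.5720′ S, 110° 7.9848′ E

Lat: 0° + 0.626200 × 60 = 0° 37.572000′
Lon: minutes = (110.133080 − 110) × 60 = 7.984800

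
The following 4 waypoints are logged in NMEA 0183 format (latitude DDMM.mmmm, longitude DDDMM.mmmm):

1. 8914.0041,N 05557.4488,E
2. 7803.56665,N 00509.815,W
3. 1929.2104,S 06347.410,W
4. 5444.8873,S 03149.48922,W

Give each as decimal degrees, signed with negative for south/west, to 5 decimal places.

Point 1:
  Latitude: degrees = first 2 digits = 89, minutes = 14.0041; 89 + 14.0041/60 = 89.233402
  N → positive
  Longitude: split at 3 digits → 055° and 57.4488′; 55 + 57.4488/60 = 55.957480
  E ⇒ keep positive
Point 2:
  Lat: split at 2 digits → 78° and 3.56665′; 78 + 3.56665/60 = 78.059444
  N → positive
  Longitude: degrees = first 3 digits = 5, minutes = 9.815; 5 + 9.815/60 = 5.163583
  W ⇒ negate
Point 3:
  φ: split at 2 digits → 19° and 29.2104′; 19 + 29.2104/60 = 19.486840
  S ⇒ negate
  Lon: degrees = first 3 digits = 63, minutes = 47.41; 63 + 47.41/60 = 63.790167
  W ⇒ negate
Point 4:
  Lat: degrees = first 2 digits = 54, minutes = 44.8873; 54 + 44.8873/60 = 54.748122
  S ⇒ negate
  Lon: degrees = first 3 digits = 31, minutes = 49.48922; 31 + 49.48922/60 = 31.824820
  hemisphere W, so the sign is −

1. 89.23340, 55.95748
2. 78.05944, -5.16358
3. -19.48684, -63.79017
4. -54.74812, -31.82482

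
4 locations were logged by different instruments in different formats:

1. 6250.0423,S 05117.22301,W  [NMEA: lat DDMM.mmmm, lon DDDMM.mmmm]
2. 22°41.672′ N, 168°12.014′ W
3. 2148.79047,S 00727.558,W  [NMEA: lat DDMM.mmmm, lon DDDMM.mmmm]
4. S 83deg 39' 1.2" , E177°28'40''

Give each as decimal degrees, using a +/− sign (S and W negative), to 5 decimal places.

Point 1:
  Lat: split at 2 digits → 62° and 50.0423′; 62 + 50.0423/60 = 62.834038
  hemisphere S, so the sign is −
  λ: degrees = first 3 digits = 51, minutes = 17.22301; 51 + 17.22301/60 = 51.287050
  W ⇒ negate
Point 2:
  Latitude: 41.672′ = 0.694533°; total 22.694533
  N → positive
  Longitude: 12.014′ = 0.200233°; total 168.200233
  hemisphere W, so the sign is −
Point 3:
  Latitude: degrees = first 2 digits = 21, minutes = 48.79047; 21 + 48.79047/60 = 21.813175
  S ⇒ negate
  λ: degrees = first 3 digits = 7, minutes = 27.558; 7 + 27.558/60 = 7.459300
  W ⇒ negate
Point 4:
  Lat: 83° + 39/60 + 1.2/3600 = 83 + 0.650000 + 0.000333 = 83.650333
  S → negative
  λ: 177° + 28/60 + 40/3600 = 177 + 0.466667 + 0.011111 = 177.477778
  E → positive

1. -62.83404, -51.28705
2. 22.69453, -168.20023
3. -21.81317, -7.45930
4. -83.65033, 177.47778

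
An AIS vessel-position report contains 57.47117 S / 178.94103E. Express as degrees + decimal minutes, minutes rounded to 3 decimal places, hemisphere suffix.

φ: fractional part 0.471170 → 28.27020 minutes
Longitude: fractional part 0.941030 → 56.46180 minutes

57° 28.270′ S, 178° 56.462′ E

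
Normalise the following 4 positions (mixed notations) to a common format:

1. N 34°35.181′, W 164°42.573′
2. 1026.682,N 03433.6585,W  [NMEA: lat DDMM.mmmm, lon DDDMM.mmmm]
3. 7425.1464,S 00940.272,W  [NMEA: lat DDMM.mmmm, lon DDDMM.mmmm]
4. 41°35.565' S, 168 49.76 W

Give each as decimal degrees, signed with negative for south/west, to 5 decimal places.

Point 1:
  φ: 34 + 35.181/60 = 34.586350
  N ⇒ keep positive
  Longitude: 164 + 42.573/60 = 164.709550
  W → negative
Point 2:
  Lat: degrees = first 2 digits = 10, minutes = 26.682; 10 + 26.682/60 = 10.444700
  N ⇒ keep positive
  Lon: split at 3 digits → 034° and 33.6585′; 34 + 33.6585/60 = 34.560975
  hemisphere W, so the sign is −
Point 3:
  Lat: degrees = first 2 digits = 74, minutes = 25.1464; 74 + 25.1464/60 = 74.419107
  S ⇒ negate
  Lon: split at 3 digits → 009° and 40.272′; 9 + 40.272/60 = 9.671200
  W → negative
Point 4:
  Latitude: 41 + 35.565/60 = 41.592750
  S ⇒ negate
  Lon: 49.76′ = 0.829333°; total 168.829333
  hemisphere W, so the sign is −

1. 34.58635, -164.70955
2. 10.44470, -34.56098
3. -74.41911, -9.67120
4. -41.59275, -168.82933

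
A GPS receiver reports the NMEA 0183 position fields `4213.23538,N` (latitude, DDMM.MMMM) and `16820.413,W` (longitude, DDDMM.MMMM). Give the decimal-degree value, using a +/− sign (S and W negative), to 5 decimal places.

Latitude: split at 2 digits → 42° and 13.23538′; 42 + 13.23538/60 = 42.220590
N ⇒ keep positive
Lon: degrees = first 3 digits = 168, minutes = 20.413; 168 + 20.413/60 = 168.340217
W ⇒ negate

42.22059, -168.34022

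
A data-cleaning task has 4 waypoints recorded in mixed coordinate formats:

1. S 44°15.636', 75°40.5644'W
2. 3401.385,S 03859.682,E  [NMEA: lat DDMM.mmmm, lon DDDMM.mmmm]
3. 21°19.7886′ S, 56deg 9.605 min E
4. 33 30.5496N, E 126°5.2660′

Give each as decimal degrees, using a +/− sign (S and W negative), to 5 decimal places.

Point 1:
  Lat: 15.636′ = 0.260600°; total 44.260600
  S ⇒ negate
  Lon: 75 + 40.5644/60 = 75.676073
  hemisphere W, so the sign is −
Point 2:
  φ: split at 2 digits → 34° and 1.385′; 34 + 1.385/60 = 34.023083
  S ⇒ negate
  λ: degrees = first 3 digits = 38, minutes = 59.682; 38 + 59.682/60 = 38.994700
  E ⇒ keep positive
Point 3:
  Lat: 19.7886′ = 0.329810°; total 21.329810
  hemisphere S, so the sign is −
  Longitude: 9.605′ = 0.160083°; total 56.160083
  E → positive
Point 4:
  Latitude: 33 + 30.5496/60 = 33.509160
  N → positive
  λ: 5.266′ = 0.087767°; total 126.087767
  E → positive

1. -44.26060, -75.67607
2. -34.02308, 38.99470
3. -21.32981, 56.16008
4. 33.50916, 126.08777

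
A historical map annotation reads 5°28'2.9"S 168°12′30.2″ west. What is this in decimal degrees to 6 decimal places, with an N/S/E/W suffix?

Latitude: 5 + 28/60 + 2.9/3600 = 5.4674722
Lon: 12′ + 30.2″ = 12.50333′; 168 + 12.50333/60 = 168.2083889

5.467472° S, 168.208389° W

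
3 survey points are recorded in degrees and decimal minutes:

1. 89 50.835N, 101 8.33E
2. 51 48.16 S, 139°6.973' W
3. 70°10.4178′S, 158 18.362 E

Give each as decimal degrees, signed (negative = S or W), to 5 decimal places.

1. 89.84725, 101.13883
2. -51.80267, -139.11622
3. -70.17363, 158.30603

Point 1:
  Lat: 89 + 50.835/60 = 89.847250
  N → positive
  λ: 8.33′ = 0.138833°; total 101.138833
  E → positive
Point 2:
  Lat: 48.16′ = 0.802667°; total 51.802667
  S ⇒ negate
  Longitude: 6.973′ = 0.116217°; total 139.116217
  hemisphere W, so the sign is −
Point 3:
  Latitude: 70 + 10.4178/60 = 70.173630
  S → negative
  λ: 18.362′ = 0.306033°; total 158.306033
  E → positive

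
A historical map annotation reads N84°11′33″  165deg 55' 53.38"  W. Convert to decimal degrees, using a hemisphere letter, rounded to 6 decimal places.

φ: 11′ + 33″ = 11.55000′; 84 + 11.55000/60 = 84.1925000
Longitude: 165 + 55/60 + 53.38/3600 = 165.9314944

84.192500° N, 165.931494° W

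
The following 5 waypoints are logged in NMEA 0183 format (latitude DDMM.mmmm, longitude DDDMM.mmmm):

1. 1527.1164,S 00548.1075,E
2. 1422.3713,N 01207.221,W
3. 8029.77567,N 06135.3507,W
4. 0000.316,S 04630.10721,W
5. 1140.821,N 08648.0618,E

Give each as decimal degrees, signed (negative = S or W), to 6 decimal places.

1. -15.451940, 5.801792
2. 14.372855, -12.120350
3. 80.496261, -61.589178
4. -0.005267, -46.501787
5. 11.680350, 86.801030

Point 1:
  φ: split at 2 digits → 15° and 27.1164′; 15 + 27.1164/60 = 15.4519400
  S → negative
  Longitude: split at 3 digits → 005° and 48.1075′; 5 + 48.1075/60 = 5.8017917
  E ⇒ keep positive
Point 2:
  φ: split at 2 digits → 14° and 22.3713′; 14 + 22.3713/60 = 14.3728550
  N ⇒ keep positive
  Longitude: split at 3 digits → 012° and 7.221′; 12 + 7.221/60 = 12.1203500
  W → negative
Point 3:
  Lat: degrees = first 2 digits = 80, minutes = 29.77567; 80 + 29.77567/60 = 80.4962612
  N → positive
  Lon: split at 3 digits → 061° and 35.3507′; 61 + 35.3507/60 = 61.5891783
  W ⇒ negate
Point 4:
  Lat: degrees = first 2 digits = 0, minutes = 0.316; 0 + 0.316/60 = 0.0052667
  S ⇒ negate
  Longitude: split at 3 digits → 046° and 30.10721′; 46 + 30.10721/60 = 46.5017868
  hemisphere W, so the sign is −
Point 5:
  φ: degrees = first 2 digits = 11, minutes = 40.821; 11 + 40.821/60 = 11.6803500
  N ⇒ keep positive
  Lon: split at 3 digits → 086° and 48.0618′; 86 + 48.0618/60 = 86.8010300
  E ⇒ keep positive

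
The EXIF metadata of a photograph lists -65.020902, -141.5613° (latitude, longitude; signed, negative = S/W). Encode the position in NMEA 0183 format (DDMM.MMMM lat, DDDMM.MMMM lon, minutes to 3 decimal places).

Latitude is negative → S; |value| = 65.020902
φ: 65° + 0.020902 × 60 = 65° 1.25412′
Longitude is negative → W; |value| = 141.561300
λ: minutes = (141.561300 − 141) × 60 = 33.67800

6501.254,S / 14133.678,W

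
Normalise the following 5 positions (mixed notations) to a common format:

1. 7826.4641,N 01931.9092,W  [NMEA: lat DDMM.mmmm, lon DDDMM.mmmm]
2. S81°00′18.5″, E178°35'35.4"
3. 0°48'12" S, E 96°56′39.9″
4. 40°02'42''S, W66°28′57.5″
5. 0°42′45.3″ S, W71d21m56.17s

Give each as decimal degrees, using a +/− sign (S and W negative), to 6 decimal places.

1. 78.441068, -19.531820
2. -81.005139, 178.593167
3. -0.803333, 96.944417
4. -40.045000, -66.482639
5. -0.712583, -71.365603

Point 1:
  Latitude: degrees = first 2 digits = 78, minutes = 26.4641; 78 + 26.4641/60 = 78.4410683
  N → positive
  Lon: degrees = first 3 digits = 19, minutes = 31.9092; 19 + 31.9092/60 = 19.5318200
  W → negative
Point 2:
  Latitude: 0′ + 18.5″ = 0.30833′; 81 + 0.30833/60 = 81.0051389
  hemisphere S, so the sign is −
  λ: 35′ + 35.4″ = 35.59000′; 178 + 35.59000/60 = 178.5931667
  E ⇒ keep positive
Point 3:
  Latitude: 48′ + 12″ = 48.20000′; 0 + 48.20000/60 = 0.8033333
  hemisphere S, so the sign is −
  λ: 96 + 56/60 + 39.9/3600 = 96.9444167
  E → positive
Point 4:
  Latitude: 40° + 2/60 + 42/3600 = 40 + 0.033333 + 0.011667 = 40.0450000
  S ⇒ negate
  Lon: 66° + 28/60 + 57.5/3600 = 66 + 0.466667 + 0.015972 = 66.4826389
  W ⇒ negate
Point 5:
  Latitude: 0 + 42/60 + 45.3/3600 = 0.7125833
  hemisphere S, so the sign is −
  λ: 21′ + 56.17″ = 21.93617′; 71 + 21.93617/60 = 71.3656028
  W → negative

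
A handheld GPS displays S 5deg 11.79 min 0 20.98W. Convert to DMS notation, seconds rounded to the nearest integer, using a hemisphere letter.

5°11′47″ S, 0°20′59″ W

Lat: 11.79000′ → 11′ and 0.79000 × 60 = 47.40″
Lon: 20.98000′ → 20′ and 0.98000 × 60 = 58.80″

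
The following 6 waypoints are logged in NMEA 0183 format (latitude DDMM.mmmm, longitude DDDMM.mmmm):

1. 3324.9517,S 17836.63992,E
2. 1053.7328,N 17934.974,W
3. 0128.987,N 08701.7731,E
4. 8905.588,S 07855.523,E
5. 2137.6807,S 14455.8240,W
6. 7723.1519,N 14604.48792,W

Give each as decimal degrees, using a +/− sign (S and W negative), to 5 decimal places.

1. -33.41586, 178.61067
2. 10.89555, -179.58290
3. 1.48312, 87.02955
4. -89.09313, 78.92538
5. -21.62801, -144.93040
6. 77.38587, -146.07480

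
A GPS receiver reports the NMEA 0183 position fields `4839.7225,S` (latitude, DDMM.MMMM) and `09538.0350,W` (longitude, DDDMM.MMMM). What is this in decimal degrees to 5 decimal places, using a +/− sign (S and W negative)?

Latitude: degrees = first 2 digits = 48, minutes = 39.7225; 48 + 39.7225/60 = 48.662042
S ⇒ negate
Lon: split at 3 digits → 095° and 38.035′; 95 + 38.035/60 = 95.633917
W → negative

-48.66204, -95.63392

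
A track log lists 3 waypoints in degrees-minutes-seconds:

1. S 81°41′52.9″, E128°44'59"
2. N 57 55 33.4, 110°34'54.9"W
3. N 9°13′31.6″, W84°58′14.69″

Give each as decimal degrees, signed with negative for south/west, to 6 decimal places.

1. -81.698028, 128.749722
2. 57.925944, -110.581917
3. 9.225444, -84.970747

Point 1:
  Latitude: 81 + 41/60 + 52.9/3600 = 81.6980278
  hemisphere S, so the sign is −
  λ: 128° + 44/60 + 59/3600 = 128 + 0.733333 + 0.016389 = 128.7497222
  E ⇒ keep positive
Point 2:
  Latitude: 55′ + 33.4″ = 55.55667′; 57 + 55.55667/60 = 57.9259444
  N → positive
  λ: 110° + 34/60 + 54.9/3600 = 110 + 0.566667 + 0.015250 = 110.5819167
  W ⇒ negate
Point 3:
  Lat: 13′ + 31.6″ = 13.52667′; 9 + 13.52667/60 = 9.2254444
  N → positive
  Lon: 84 + 58/60 + 14.69/3600 = 84.9707472
  W → negative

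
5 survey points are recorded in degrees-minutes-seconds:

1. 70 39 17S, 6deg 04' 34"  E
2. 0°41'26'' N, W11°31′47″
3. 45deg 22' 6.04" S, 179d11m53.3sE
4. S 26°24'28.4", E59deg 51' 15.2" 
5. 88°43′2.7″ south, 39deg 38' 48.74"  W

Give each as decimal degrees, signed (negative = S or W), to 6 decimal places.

1. -70.654722, 6.076111
2. 0.690556, -11.529722
3. -45.368344, 179.198139
4. -26.407889, 59.854222
5. -88.717417, -39.646872

Point 1:
  Latitude: 39′ + 17″ = 39.28333′; 70 + 39.28333/60 = 70.6547222
  S → negative
  Lon: 6° + 4/60 + 34/3600 = 6 + 0.066667 + 0.009444 = 6.0761111
  E → positive
Point 2:
  Latitude: 41′ + 26″ = 41.43333′; 0 + 41.43333/60 = 0.6905556
  N → positive
  Lon: 11 + 31/60 + 47/3600 = 11.5297222
  hemisphere W, so the sign is −
Point 3:
  φ: 45 + 22/60 + 6.04/3600 = 45.3683444
  S ⇒ negate
  Lon: 179° + 11/60 + 53.3/3600 = 179 + 0.183333 + 0.014806 = 179.1981389
  E ⇒ keep positive
Point 4:
  Lat: 24′ + 28.4″ = 24.47333′; 26 + 24.47333/60 = 26.4078889
  S ⇒ negate
  Longitude: 51′ + 15.2″ = 51.25333′; 59 + 51.25333/60 = 59.8542222
  E → positive
Point 5:
  φ: 43′ + 2.7″ = 43.04500′; 88 + 43.04500/60 = 88.7174167
  hemisphere S, so the sign is −
  Lon: 38′ + 48.74″ = 38.81233′; 39 + 38.81233/60 = 39.6468722
  W ⇒ negate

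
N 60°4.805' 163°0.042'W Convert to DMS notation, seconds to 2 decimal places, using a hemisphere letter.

60°04′48.30″ N, 163°00′2.52″ W

φ: fractional minutes 0.80500 × 60 = 48.3000″
Longitude: 0.04200′ → 0′ and 0.04200 × 60 = 2.5200″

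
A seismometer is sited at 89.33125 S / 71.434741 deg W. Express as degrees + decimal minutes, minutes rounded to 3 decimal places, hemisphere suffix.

Latitude: 89° + 0.331250 × 60 = 89° 19.87500′
λ: minutes = (71.434741 − 71) × 60 = 26.08446

89° 19.875′ S, 71° 26.084′ W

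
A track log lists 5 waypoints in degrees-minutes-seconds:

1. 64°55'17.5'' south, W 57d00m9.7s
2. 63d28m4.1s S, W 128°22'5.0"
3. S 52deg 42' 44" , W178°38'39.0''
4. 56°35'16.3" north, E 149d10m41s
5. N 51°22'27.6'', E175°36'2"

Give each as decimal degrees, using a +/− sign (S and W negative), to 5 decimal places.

1. -64.92153, -57.00269
2. -63.46781, -128.36806
3. -52.71222, -178.64417
4. 56.58786, 149.17806
5. 51.37433, 175.60056

Point 1:
  Latitude: 64° + 55/60 + 17.5/3600 = 64 + 0.916667 + 0.004861 = 64.921528
  S → negative
  Longitude: 57 + 0/60 + 9.7/3600 = 57.002694
  W ⇒ negate
Point 2:
  φ: 63 + 28/60 + 4.1/3600 = 63.467806
  S → negative
  Lon: 22′ + 5″ = 22.08333′; 128 + 22.08333/60 = 128.368056
  hemisphere W, so the sign is −
Point 3:
  Latitude: 52 + 42/60 + 44/3600 = 52.712222
  hemisphere S, so the sign is −
  Lon: 178 + 38/60 + 39/3600 = 178.644167
  W ⇒ negate
Point 4:
  φ: 35′ + 16.3″ = 35.27167′; 56 + 35.27167/60 = 56.587861
  N ⇒ keep positive
  λ: 149 + 10/60 + 41/3600 = 149.178056
  E ⇒ keep positive
Point 5:
  Latitude: 51° + 22/60 + 27.6/3600 = 51 + 0.366667 + 0.007667 = 51.374333
  N ⇒ keep positive
  λ: 36′ + 2″ = 36.03333′; 175 + 36.03333/60 = 175.600556
  E → positive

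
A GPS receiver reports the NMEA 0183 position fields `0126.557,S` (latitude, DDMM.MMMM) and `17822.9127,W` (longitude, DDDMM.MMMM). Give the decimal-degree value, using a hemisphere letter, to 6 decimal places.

φ: degrees = first 2 digits = 1, minutes = 26.557; 1 + 26.557/60 = 1.4426167
Lon: split at 3 digits → 178° and 22.9127′; 178 + 22.9127/60 = 178.3818783

1.442617° S, 178.381878° W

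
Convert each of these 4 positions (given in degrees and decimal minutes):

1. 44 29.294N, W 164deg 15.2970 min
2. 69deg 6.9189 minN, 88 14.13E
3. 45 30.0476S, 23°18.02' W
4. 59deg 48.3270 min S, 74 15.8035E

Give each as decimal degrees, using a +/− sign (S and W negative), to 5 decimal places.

1. 44.48823, -164.25495
2. 69.11532, 88.23550
3. -45.50079, -23.30033
4. -59.80545, 74.26339

Point 1:
  φ: 29.294′ = 0.488233°; total 44.488233
  N → positive
  Longitude: 164 + 15.297/60 = 164.254950
  hemisphere W, so the sign is −
Point 2:
  Latitude: 69 + 6.9189/60 = 69.115315
  N → positive
  λ: 88 + 14.13/60 = 88.235500
  E ⇒ keep positive
Point 3:
  Lat: 45 + 30.0476/60 = 45.500793
  hemisphere S, so the sign is −
  Lon: 23 + 18.02/60 = 23.300333
  W → negative
Point 4:
  φ: 59 + 48.327/60 = 59.805450
  hemisphere S, so the sign is −
  λ: 15.8035′ = 0.263392°; total 74.263392
  E ⇒ keep positive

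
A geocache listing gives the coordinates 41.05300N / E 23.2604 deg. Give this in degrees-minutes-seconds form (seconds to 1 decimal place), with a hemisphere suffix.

41°03′10.8″ N, 23°15′37.4″ E

Latitude: 0.053000° → 3.18000′; 0.18000 × 60 = 10.800″
Lon: whole degrees 23; 15.62400′ → 15′ and 37.440″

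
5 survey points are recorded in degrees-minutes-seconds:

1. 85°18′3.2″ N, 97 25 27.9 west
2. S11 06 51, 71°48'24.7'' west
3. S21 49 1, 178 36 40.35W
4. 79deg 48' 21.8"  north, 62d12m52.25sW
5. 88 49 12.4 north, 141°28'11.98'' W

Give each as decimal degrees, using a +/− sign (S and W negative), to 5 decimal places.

1. 85.30089, -97.42442
2. -11.11417, -71.80686
3. -21.81694, -178.61121
4. 79.80606, -62.21451
5. 88.82011, -141.46999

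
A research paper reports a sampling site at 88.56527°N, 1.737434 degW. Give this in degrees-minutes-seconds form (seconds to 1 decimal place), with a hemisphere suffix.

φ: 0.565270° → 33.91620′; 0.91620 × 60 = 54.972″
λ: whole degrees 1; 44.24604′ → 44′ and 14.762″

88°33′55.0″ N, 1°44′14.8″ W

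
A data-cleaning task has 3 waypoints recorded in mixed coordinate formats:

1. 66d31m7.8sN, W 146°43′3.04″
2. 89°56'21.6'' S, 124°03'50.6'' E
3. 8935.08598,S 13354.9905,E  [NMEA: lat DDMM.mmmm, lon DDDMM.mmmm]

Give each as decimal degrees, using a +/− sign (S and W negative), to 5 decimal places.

1. 66.51883, -146.71751
2. -89.93933, 124.06406
3. -89.58477, 133.91651

Point 1:
  φ: 31′ + 7.8″ = 31.13000′; 66 + 31.13000/60 = 66.518833
  N → positive
  Longitude: 43′ + 3.04″ = 43.05067′; 146 + 43.05067/60 = 146.717511
  W ⇒ negate
Point 2:
  Lat: 56′ + 21.6″ = 56.36000′; 89 + 56.36000/60 = 89.939333
  S → negative
  Lon: 124° + 3/60 + 50.6/3600 = 124 + 0.050000 + 0.014056 = 124.064056
  E → positive
Point 3:
  Latitude: split at 2 digits → 89° and 35.08598′; 89 + 35.08598/60 = 89.584766
  hemisphere S, so the sign is −
  Lon: degrees = first 3 digits = 133, minutes = 54.9905; 133 + 54.9905/60 = 133.916508
  E → positive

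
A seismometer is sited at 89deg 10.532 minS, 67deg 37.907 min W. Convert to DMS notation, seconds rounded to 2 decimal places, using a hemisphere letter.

89°10′31.92″ S, 67°37′54.42″ W

Latitude: 10.53200′ → 10′ and 0.53200 × 60 = 31.9200″
λ: 37.90700′ → 37′ and 0.90700 × 60 = 54.4200″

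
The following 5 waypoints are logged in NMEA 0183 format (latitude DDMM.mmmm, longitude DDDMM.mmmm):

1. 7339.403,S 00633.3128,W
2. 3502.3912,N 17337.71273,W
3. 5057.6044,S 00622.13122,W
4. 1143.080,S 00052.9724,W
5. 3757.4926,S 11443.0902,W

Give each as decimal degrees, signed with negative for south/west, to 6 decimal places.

Point 1:
  Latitude: degrees = first 2 digits = 73, minutes = 39.403; 73 + 39.403/60 = 73.6567167
  hemisphere S, so the sign is −
  Lon: degrees = first 3 digits = 6, minutes = 33.3128; 6 + 33.3128/60 = 6.5552133
  W ⇒ negate
Point 2:
  Lat: split at 2 digits → 35° and 2.3912′; 35 + 2.3912/60 = 35.0398533
  N → positive
  Lon: degrees = first 3 digits = 173, minutes = 37.71273; 173 + 37.71273/60 = 173.6285455
  W ⇒ negate
Point 3:
  φ: split at 2 digits → 50° and 57.6044′; 50 + 57.6044/60 = 50.9600733
  hemisphere S, so the sign is −
  λ: split at 3 digits → 006° and 22.13122′; 6 + 22.13122/60 = 6.3688537
  W → negative
Point 4:
  φ: split at 2 digits → 11° and 43.08′; 11 + 43.08/60 = 11.7180000
  S → negative
  Longitude: degrees = first 3 digits = 0, minutes = 52.9724; 0 + 52.9724/60 = 0.8828733
  hemisphere W, so the sign is −
Point 5:
  Latitude: degrees = first 2 digits = 37, minutes = 57.4926; 37 + 57.4926/60 = 37.9582100
  S ⇒ negate
  λ: split at 3 digits → 114° and 43.0902′; 114 + 43.0902/60 = 114.7181700
  W → negative

1. -73.656717, -6.555213
2. 35.039853, -173.628546
3. -50.960073, -6.368854
4. -11.718000, -0.882873
5. -37.958210, -114.718170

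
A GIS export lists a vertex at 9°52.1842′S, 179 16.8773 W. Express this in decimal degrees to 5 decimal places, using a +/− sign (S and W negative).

-9.86974, -179.28129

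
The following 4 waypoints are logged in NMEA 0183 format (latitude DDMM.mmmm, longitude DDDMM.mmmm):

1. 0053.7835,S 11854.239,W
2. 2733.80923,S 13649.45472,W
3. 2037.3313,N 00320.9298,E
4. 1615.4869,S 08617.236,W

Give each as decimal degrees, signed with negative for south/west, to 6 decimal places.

1. -0.896392, -118.903983
2. -27.563487, -136.824245
3. 20.622188, 3.348830
4. -16.258115, -86.287267

Point 1:
  φ: split at 2 digits → 00° and 53.7835′; 0 + 53.7835/60 = 0.8963917
  hemisphere S, so the sign is −
  λ: degrees = first 3 digits = 118, minutes = 54.239; 118 + 54.239/60 = 118.9039833
  W → negative
Point 2:
  Lat: degrees = first 2 digits = 27, minutes = 33.80923; 27 + 33.80923/60 = 27.5634872
  hemisphere S, so the sign is −
  Lon: split at 3 digits → 136° and 49.45472′; 136 + 49.45472/60 = 136.8242453
  W ⇒ negate
Point 3:
  φ: split at 2 digits → 20° and 37.3313′; 20 + 37.3313/60 = 20.6221883
  N ⇒ keep positive
  Longitude: split at 3 digits → 003° and 20.9298′; 3 + 20.9298/60 = 3.3488300
  E ⇒ keep positive
Point 4:
  Latitude: split at 2 digits → 16° and 15.4869′; 16 + 15.4869/60 = 16.2581150
  S → negative
  Lon: split at 3 digits → 086° and 17.236′; 86 + 17.236/60 = 86.2872667
  W ⇒ negate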